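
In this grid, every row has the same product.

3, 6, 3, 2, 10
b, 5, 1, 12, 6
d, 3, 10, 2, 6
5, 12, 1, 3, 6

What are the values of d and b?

Rows 1 and 4 each multiply to 1080, so every row has product 1080.
Row 3: 3×10×2×6 = 360, so the missing entry is 1080 ÷ 360 = 3.
Row 2: 5×1×12×6 = 360, so the missing entry is 1080 ÷ 360 = 3.

d = 3, b = 3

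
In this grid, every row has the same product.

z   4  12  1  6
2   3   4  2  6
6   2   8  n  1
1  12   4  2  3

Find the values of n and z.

Rows 2 and 4 each multiply to 288, so every row has product 288.
Row 3: 6×2×8×1 = 96, so the missing entry is 288 ÷ 96 = 3.
Row 1: 4×12×1×6 = 288, so the missing entry is 288 ÷ 288 = 1.

n = 3, z = 1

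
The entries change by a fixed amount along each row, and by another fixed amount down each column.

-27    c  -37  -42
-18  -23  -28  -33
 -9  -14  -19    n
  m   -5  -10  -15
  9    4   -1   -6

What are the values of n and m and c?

Along each row the entries change by -5 per step; down each column they change by 9.
Row 3: from -9 at column 1, stepping by -5 to column 4 gives -24.
Row 4: from -5 at column 2, stepping by -5 to column 1 gives 0.
Row 1: from -27 at column 1, stepping by -5 to column 2 gives -32.

n = -24, m = 0, c = -32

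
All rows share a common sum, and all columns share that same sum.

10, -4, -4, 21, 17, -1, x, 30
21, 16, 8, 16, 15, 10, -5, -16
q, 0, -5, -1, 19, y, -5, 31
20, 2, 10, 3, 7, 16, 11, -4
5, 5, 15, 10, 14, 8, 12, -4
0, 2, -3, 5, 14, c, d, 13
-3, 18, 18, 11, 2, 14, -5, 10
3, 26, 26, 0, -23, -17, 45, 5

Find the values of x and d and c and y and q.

x = -4, d = 16, c = 18, y = 17, q = 9

Rows 2 and 4 both sum to 65, so that's the common total.
Column 1 has 10 + 21 + 20 + 5 + 0 − 3 + 3 = 56; the blank must be 65 − 56 = 9.
Row 1 has 10 − 4 − 4 + 21 + 17 − 1 + 30 = 69; the blank must be 65 − 69 = -4.
Column 7 has -4 − 5 − 5 + 11 + 12 − 5 + 45 = 49; the blank must be 65 − 49 = 16.
Row 6 has 0 + 2 − 3 + 5 + 14 + 16 + 13 = 47; the blank must be 65 − 47 = 18.
Row 3 has 9 + 0 − 5 − 1 + 19 − 5 + 31 = 48; the blank must be 65 − 48 = 17.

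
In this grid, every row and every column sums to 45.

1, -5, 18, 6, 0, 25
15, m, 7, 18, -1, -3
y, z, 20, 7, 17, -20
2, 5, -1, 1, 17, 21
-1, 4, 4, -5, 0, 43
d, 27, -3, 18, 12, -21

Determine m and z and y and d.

Row 2: 15 + 7 + 18 − 1 − 3 = 36, so its missing entry is 45 − 36 = 9.
Column 2: -5 + 9 + 5 + 4 + 27 = 40, so its missing entry is 45 − 40 = 5.
Row 3: 5 + 20 + 7 + 17 − 20 = 29, so its missing entry is 45 − 29 = 16.
Row 6: 27 − 3 + 18 + 12 − 21 = 33, so its missing entry is 45 − 33 = 12.

m = 9, z = 5, y = 16, d = 12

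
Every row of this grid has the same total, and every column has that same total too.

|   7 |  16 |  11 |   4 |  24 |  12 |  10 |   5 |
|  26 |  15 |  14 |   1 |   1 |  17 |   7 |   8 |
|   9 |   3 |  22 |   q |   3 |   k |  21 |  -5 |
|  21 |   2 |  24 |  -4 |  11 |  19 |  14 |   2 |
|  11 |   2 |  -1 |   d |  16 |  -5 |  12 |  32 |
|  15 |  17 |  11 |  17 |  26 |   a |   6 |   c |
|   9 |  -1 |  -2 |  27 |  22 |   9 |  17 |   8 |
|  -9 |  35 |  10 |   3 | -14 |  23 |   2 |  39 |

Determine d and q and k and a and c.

Rows 1 and 2 both sum to 89, so that's the common total.
Row 5 has 11 + 2 − 1 + 16 − 5 + 12 + 32 = 67; the blank must be 89 − 67 = 22.
Column 8 has 5 + 8 − 5 + 2 + 32 + 8 + 39 = 89; the blank must be 89 − 89 = 0.
Row 6 has 15 + 17 + 11 + 17 + 26 + 6 + 0 = 92; the blank must be 89 − 92 = -3.
Column 4 has 4 + 1 − 4 + 22 + 17 + 27 + 3 = 70; the blank must be 89 − 70 = 19.
Row 3 has 9 + 3 + 22 + 19 + 3 + 21 − 5 = 72; the blank must be 89 − 72 = 17.

d = 22, q = 19, k = 17, a = -3, c = 0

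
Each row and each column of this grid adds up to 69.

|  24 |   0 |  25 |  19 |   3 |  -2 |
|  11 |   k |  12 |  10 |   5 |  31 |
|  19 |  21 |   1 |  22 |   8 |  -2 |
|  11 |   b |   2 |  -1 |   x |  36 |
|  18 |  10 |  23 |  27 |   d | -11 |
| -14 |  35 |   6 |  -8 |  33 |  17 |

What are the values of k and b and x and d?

k = 0, b = 3, x = 18, d = 2

Row 2 has 11 + 12 + 10 + 5 + 31 = 69; the blank must be 69 − 69 = 0.
Column 2 has 0 + 0 + 21 + 10 + 35 = 66; the blank must be 69 − 66 = 3.
Row 4 has 11 + 3 + 2 − 1 + 36 = 51; the blank must be 69 − 51 = 18.
Row 5 has 18 + 10 + 23 + 27 − 11 = 67; the blank must be 69 − 67 = 2.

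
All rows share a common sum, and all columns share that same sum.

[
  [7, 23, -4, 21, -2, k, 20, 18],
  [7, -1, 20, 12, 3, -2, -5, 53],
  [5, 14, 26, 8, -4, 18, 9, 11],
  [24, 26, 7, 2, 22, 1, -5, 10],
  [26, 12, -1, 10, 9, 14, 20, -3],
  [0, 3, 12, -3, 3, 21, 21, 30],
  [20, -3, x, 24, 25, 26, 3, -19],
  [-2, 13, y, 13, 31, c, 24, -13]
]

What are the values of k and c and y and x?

k = 4, c = 5, y = 16, x = 11

Rows 2 and 3 both sum to 87, so that's the common total.
Row 7: 20 − 3 + 24 + 25 + 26 + 3 − 19 = 76, so its missing entry is 87 − 76 = 11.
Column 3: -4 + 20 + 26 + 7 − 1 + 12 + 11 = 71, so its missing entry is 87 − 71 = 16.
Row 8: -2 + 13 + 16 + 13 + 31 + 24 − 13 = 82, so its missing entry is 87 − 82 = 5.
Row 1: 7 + 23 − 4 + 21 − 2 + 20 + 18 = 83, so its missing entry is 87 − 83 = 4.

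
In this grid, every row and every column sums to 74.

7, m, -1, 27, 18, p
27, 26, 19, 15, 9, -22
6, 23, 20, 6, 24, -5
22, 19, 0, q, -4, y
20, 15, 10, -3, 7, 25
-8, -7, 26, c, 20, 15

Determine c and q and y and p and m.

c = 28, q = 1, y = 36, p = 25, m = -2

Column 2 has 26 + 23 + 19 + 15 − 7 = 76; the blank must be 74 − 76 = -2.
Row 1 has 7 − 2 − 1 + 27 + 18 = 49; the blank must be 74 − 49 = 25.
Row 6 has -8 − 7 + 26 + 20 + 15 = 46; the blank must be 74 − 46 = 28.
Column 4 has 27 + 15 + 6 − 3 + 28 = 73; the blank must be 74 − 73 = 1.
Row 4 has 22 + 19 + 0 + 1 − 4 = 38; the blank must be 74 − 38 = 36.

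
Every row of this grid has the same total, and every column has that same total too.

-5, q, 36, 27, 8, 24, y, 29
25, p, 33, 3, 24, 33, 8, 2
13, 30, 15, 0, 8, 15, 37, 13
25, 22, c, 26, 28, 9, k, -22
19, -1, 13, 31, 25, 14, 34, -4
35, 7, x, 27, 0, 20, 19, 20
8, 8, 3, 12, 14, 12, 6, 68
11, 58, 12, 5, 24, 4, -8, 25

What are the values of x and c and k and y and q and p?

x = 3, c = 16, k = 27, y = 8, q = 4, p = 3

Rows 3 and 5 both sum to 131, so that's the common total.
Row 2: 25 + 33 + 3 + 24 + 33 + 8 + 2 = 128, so its missing entry is 131 − 128 = 3.
Column 2: 3 + 30 + 22 − 1 + 7 + 8 + 58 = 127, so its missing entry is 131 − 127 = 4.
Row 1: -5 + 4 + 36 + 27 + 8 + 24 + 29 = 123, so its missing entry is 131 − 123 = 8.
Column 7: 8 + 8 + 37 + 34 + 19 + 6 − 8 = 104, so its missing entry is 131 − 104 = 27.
Row 4: 25 + 22 + 26 + 28 + 9 + 27 − 22 = 115, so its missing entry is 131 − 115 = 16.
Row 6: 35 + 7 + 27 + 0 + 20 + 19 + 20 = 128, so its missing entry is 131 − 128 = 3.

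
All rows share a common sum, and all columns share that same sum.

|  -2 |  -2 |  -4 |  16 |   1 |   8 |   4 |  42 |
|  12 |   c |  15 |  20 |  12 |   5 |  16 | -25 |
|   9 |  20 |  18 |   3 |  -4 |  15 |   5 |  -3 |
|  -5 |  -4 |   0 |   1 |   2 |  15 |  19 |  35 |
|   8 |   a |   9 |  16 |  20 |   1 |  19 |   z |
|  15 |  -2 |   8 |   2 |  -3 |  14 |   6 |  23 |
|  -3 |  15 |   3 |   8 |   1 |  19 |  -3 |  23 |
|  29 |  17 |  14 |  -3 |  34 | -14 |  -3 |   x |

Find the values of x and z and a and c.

x = -11, z = -21, a = 11, c = 8

Rows 1 and 3 both sum to 63, so that's the common total.
The known cells in row 2 total 55, leaving 63 − 55 = 8 for the blank.
The known cells in column 2 total 52, leaving 63 − 52 = 11 for the blank.
The known cells in row 5 total 84, leaving 63 − 84 = -21 for the blank.
The known cells in row 8 total 74, leaving 63 − 74 = -11 for the blank.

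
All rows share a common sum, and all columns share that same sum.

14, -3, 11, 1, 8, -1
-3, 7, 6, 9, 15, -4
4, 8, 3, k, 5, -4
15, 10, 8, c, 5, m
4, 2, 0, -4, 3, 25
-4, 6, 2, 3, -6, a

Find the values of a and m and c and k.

Rows 1 and 2 both sum to 30, so that's the common total.
The known cells in row 3 total 16, leaving 30 − 16 = 14 for the blank.
The known cells in row 6 total 1, leaving 30 − 1 = 29 for the blank.
The known cells in column 4 total 23, leaving 30 − 23 = 7 for the blank.
The known cells in row 4 total 45, leaving 30 − 45 = -15 for the blank.

a = 29, m = -15, c = 7, k = 14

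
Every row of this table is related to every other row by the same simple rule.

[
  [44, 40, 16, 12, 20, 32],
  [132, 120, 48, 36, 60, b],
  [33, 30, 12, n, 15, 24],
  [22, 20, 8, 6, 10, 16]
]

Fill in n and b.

n = 9, b = 96

Each row is a constant multiple of every other row — this is a multiplication table with the headers hidden.
Row 3 is 15/20 = 3/4 times row 1, so its entry in column 4 is 12 × 3/4 = 9.
Row 2 is 60/20 = 3/1 times row 1, so its entry in column 6 is 32 × 3/1 = 96.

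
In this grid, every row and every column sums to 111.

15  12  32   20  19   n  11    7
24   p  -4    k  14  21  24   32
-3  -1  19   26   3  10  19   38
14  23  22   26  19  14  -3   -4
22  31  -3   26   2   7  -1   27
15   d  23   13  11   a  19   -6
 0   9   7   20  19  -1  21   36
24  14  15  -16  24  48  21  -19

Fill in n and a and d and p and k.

n = -5, a = 17, d = 19, p = 4, k = -4

Row 1: 15 + 12 + 32 + 20 + 19 + 11 + 7 = 116, so its missing entry is 111 − 116 = -5.
Column 6: -5 + 21 + 10 + 14 + 7 − 1 + 48 = 94, so its missing entry is 111 − 94 = 17.
Row 6: 15 + 23 + 13 + 11 + 17 + 19 − 6 = 92, so its missing entry is 111 − 92 = 19.
Column 2: 12 − 1 + 23 + 31 + 19 + 9 + 14 = 107, so its missing entry is 111 − 107 = 4.
Row 2: 24 + 4 − 4 + 14 + 21 + 24 + 32 = 115, so its missing entry is 111 − 115 = -4.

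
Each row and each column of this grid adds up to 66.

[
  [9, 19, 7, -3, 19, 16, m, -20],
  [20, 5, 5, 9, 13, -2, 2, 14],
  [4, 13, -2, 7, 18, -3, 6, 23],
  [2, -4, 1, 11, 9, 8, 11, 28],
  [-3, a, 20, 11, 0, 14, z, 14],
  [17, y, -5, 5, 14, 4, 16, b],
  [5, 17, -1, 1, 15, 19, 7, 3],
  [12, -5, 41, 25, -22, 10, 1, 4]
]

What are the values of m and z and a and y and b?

Column 8: -20 + 14 + 23 + 28 + 14 + 3 + 4 = 66, so its missing entry is 66 − 66 = 0.
Row 6: 17 − 5 + 5 + 14 + 4 + 16 + 0 = 51, so its missing entry is 66 − 51 = 15.
Row 1: 9 + 19 + 7 − 3 + 19 + 16 − 20 = 47, so its missing entry is 66 − 47 = 19.
Column 7: 19 + 2 + 6 + 11 + 16 + 7 + 1 = 62, so its missing entry is 66 − 62 = 4.
Row 5: -3 + 20 + 11 + 0 + 14 + 4 + 14 = 60, so its missing entry is 66 − 60 = 6.

m = 19, z = 4, a = 6, y = 15, b = 0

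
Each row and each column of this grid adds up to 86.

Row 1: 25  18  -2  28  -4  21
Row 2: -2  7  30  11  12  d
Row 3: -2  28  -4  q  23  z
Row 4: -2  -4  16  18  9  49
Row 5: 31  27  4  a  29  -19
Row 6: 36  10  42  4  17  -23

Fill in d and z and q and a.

d = 28, z = 30, q = 11, a = 14

The known cells in row 5 total 72, leaving 86 − 72 = 14 for the blank.
The known cells in column 4 total 75, leaving 86 − 75 = 11 for the blank.
The known cells in row 3 total 56, leaving 86 − 56 = 30 for the blank.
The known cells in row 2 total 58, leaving 86 − 58 = 28 for the blank.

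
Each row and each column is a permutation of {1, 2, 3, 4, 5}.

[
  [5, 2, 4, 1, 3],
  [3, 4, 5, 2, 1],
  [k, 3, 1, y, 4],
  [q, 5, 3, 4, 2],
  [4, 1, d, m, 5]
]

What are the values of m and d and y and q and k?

m = 3, d = 2, y = 5, q = 1, k = 2

At (row 5, col 3): column 3 already has {1, 3, 4, 5}, so the value is 2.
Cell (5,4): row 5 already has {1, 2, 4, 5} → 3.
Cell (4,1): row 4 already has {2, 3, 4, 5} → 1.
Cell (3,1): column 1 already has {1, 3, 4, 5} → 2.
At (row 3, col 4): row 3 already has {1, 2, 3, 4}, so the value is 5.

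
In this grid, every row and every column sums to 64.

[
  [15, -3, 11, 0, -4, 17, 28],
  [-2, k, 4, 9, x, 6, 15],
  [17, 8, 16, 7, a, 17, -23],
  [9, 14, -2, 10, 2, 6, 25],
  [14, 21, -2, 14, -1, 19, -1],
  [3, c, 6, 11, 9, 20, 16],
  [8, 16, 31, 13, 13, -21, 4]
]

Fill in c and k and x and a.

Row 6 has 3 + 6 + 11 + 9 + 20 + 16 = 65; the blank must be 64 − 65 = -1.
Column 2 has -3 + 8 + 14 + 21 − 1 + 16 = 55; the blank must be 64 − 55 = 9.
Row 2 has -2 + 9 + 4 + 9 + 6 + 15 = 41; the blank must be 64 − 41 = 23.
Row 3 has 17 + 8 + 16 + 7 + 17 − 23 = 42; the blank must be 64 − 42 = 22.

c = -1, k = 9, x = 23, a = 22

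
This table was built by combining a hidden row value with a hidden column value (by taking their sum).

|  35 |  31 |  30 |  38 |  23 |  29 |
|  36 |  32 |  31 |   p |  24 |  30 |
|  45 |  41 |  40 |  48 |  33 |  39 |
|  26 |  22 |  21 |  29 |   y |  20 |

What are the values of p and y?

p = 39, y = 14

The difference between any two rows is the same in every column — this is an addition table with the headers hidden.
Row 2 minus row 1 is 30 − 29 = 1, so its entry in column 4 is 38 + 1 = 39.
Row 4 minus row 1 is 20 − 29 = -9, so its entry in column 5 is 23 + (-9) = 14.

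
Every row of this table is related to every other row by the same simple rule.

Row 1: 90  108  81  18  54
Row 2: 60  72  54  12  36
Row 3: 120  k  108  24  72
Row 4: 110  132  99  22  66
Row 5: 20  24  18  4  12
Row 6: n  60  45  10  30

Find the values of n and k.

Each row is a constant multiple of every other row — this is a multiplication table with the headers hidden.
Row 6 is 45/81 = 5/9 times row 1, so its entry in column 1 is 90 × 5/9 = 50.
Row 3 is 108/81 = 4/3 times row 1, so its entry in column 2 is 108 × 4/3 = 144.

n = 50, k = 144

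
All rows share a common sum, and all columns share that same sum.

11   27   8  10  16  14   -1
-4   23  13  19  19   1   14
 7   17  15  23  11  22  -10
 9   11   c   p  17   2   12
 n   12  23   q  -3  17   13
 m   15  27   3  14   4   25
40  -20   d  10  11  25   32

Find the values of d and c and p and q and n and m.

Rows 1 and 2 both sum to 85, so that's the common total.
The known cells in row 7 total 98, leaving 85 − 98 = -13 for the blank.
The known cells in row 6 total 88, leaving 85 − 88 = -3 for the blank.
The known cells in column 1 total 60, leaving 85 − 60 = 25 for the blank.
The known cells in row 5 total 87, leaving 85 − 87 = -2 for the blank.
The known cells in column 4 total 63, leaving 85 − 63 = 22 for the blank.
The known cells in row 4 total 73, leaving 85 − 73 = 12 for the blank.

d = -13, c = 12, p = 22, q = -2, n = 25, m = -3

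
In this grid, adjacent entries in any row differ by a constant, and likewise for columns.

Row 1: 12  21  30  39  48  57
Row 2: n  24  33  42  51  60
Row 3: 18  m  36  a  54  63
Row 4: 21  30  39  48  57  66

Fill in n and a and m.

n = 15, a = 45, m = 27

Along each row the entries change by 9 per step; down each column they change by 3.
Row 2: from 24 at column 2, stepping by 9 to column 1 gives 15.
Row 3: from 18 at column 1, stepping by 9 to column 4 gives 45.
Row 3: from 18 at column 1, stepping by 9 to column 2 gives 27.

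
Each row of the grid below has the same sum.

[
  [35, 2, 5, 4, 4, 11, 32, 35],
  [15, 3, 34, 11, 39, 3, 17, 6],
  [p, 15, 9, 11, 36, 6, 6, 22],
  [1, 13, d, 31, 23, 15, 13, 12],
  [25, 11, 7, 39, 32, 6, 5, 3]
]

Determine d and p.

d = 20, p = 23

Row 1 sums to 128 and so does row 2; that's the common total.
In row 4 the known cells total 108, leaving 128 − 108 = 20.
In row 3 the known cells total 105, leaving 128 − 105 = 23.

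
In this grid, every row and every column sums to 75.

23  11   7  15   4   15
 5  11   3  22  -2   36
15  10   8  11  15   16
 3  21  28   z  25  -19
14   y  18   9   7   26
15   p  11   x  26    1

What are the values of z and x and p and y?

z = 17, x = 1, p = 21, y = 1

Row 4 has 3 + 21 + 28 + 25 − 19 = 58; the blank must be 75 − 58 = 17.
Column 4 has 15 + 22 + 11 + 17 + 9 = 74; the blank must be 75 − 74 = 1.
Row 5 has 14 + 18 + 9 + 7 + 26 = 74; the blank must be 75 − 74 = 1.
Row 6 has 15 + 11 + 1 + 26 + 1 = 54; the blank must be 75 − 54 = 21.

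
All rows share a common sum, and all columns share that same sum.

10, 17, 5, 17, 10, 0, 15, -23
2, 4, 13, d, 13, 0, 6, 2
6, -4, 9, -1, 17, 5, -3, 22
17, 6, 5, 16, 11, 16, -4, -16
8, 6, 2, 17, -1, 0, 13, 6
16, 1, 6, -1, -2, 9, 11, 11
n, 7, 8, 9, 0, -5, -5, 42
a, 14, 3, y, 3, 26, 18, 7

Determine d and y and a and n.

d = 11, y = -17, a = -3, n = -5

Rows 1 and 3 both sum to 51, so that's the common total.
Row 7: 7 + 8 + 9 + 0 − 5 − 5 + 42 = 56, so its missing entry is 51 − 56 = -5.
Column 1: 10 + 2 + 6 + 17 + 8 + 16 − 5 = 54, so its missing entry is 51 − 54 = -3.
Row 2: 2 + 4 + 13 + 13 + 0 + 6 + 2 = 40, so its missing entry is 51 − 40 = 11.
Row 8: -3 + 14 + 3 + 3 + 26 + 18 + 7 = 68, so its missing entry is 51 − 68 = -17.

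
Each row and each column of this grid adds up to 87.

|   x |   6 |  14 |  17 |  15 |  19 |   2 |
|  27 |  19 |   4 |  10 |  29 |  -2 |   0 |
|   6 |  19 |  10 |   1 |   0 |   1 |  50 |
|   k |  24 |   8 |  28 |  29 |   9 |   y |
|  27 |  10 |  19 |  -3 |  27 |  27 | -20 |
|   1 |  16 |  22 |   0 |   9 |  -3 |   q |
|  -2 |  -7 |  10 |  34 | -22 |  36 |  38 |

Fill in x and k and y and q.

Row 6 has 1 + 16 + 22 + 0 + 9 − 3 = 45; the blank must be 87 − 45 = 42.
Column 7 has 2 + 0 + 50 − 20 + 42 + 38 = 112; the blank must be 87 − 112 = -25.
Row 4 has 24 + 8 + 28 + 29 + 9 − 25 = 73; the blank must be 87 − 73 = 14.
Row 1 has 6 + 14 + 17 + 15 + 19 + 2 = 73; the blank must be 87 − 73 = 14.

x = 14, k = 14, y = -25, q = 42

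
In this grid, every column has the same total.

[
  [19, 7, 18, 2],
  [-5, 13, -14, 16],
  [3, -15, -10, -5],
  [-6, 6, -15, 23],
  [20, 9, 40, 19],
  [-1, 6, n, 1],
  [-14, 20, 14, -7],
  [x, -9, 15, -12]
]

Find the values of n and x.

The complete columns each total 37.
Column 3 is missing 37 − 48 = -11 (since 18 − 14 − 10 − 15 + 40 + 14 + 15 = 48).
Column 1 is missing 37 − 16 = 21 (since 19 − 5 + 3 − 6 + 20 − 1 − 14 = 16).

n = -11, x = 21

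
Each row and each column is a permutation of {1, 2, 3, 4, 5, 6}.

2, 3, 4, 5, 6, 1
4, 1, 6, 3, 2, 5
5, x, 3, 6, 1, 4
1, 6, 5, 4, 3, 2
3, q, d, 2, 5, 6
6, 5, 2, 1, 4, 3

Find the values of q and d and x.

q = 4, d = 1, x = 2

Cell (3,2): row 3 already has {1, 3, 4, 5, 6} → 2.
Cell (5,2): column 2 already has {1, 2, 3, 5, 6} → 4.
Cell (5,3): row 5 already has {2, 3, 4, 5, 6} → 1.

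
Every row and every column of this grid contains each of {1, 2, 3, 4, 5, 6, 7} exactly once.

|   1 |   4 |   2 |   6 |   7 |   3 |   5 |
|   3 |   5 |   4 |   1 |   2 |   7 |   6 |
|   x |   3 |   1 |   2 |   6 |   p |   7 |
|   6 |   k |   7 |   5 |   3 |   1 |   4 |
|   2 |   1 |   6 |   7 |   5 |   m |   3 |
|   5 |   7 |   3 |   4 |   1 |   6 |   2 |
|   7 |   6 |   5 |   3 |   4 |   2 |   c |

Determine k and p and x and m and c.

Cell (4,2): row 4 already has {1, 3, 4, 5, 6, 7} → 2.
Cell (3,1): column 1 already has {1, 2, 3, 5, 6, 7} → 4.
At (row 5, col 6): row 5 already has {1, 2, 3, 5, 6, 7}, so the value is 4.
Cell (7,7): row 7 already has {2, 3, 4, 5, 6, 7} → 1.
At (row 3, col 6): row 3 already has {1, 2, 3, 4, 6, 7}, so the value is 5.

k = 2, p = 5, x = 4, m = 4, c = 1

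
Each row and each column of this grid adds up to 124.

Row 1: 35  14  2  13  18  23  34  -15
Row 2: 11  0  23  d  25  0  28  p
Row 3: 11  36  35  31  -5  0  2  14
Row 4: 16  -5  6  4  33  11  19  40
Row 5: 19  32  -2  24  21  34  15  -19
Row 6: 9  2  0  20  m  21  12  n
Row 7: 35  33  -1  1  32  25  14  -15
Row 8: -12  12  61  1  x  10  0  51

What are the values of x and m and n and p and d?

Row 8 has -12 + 12 + 61 + 1 + 10 + 0 + 51 = 123; the blank must be 124 − 123 = 1.
Column 5 has 18 + 25 − 5 + 33 + 21 + 32 + 1 = 125; the blank must be 124 − 125 = -1.
Row 6 has 9 + 2 + 0 + 20 − 1 + 21 + 12 = 63; the blank must be 124 − 63 = 61.
Column 8 has -15 + 14 + 40 − 19 + 61 − 15 + 51 = 117; the blank must be 124 − 117 = 7.
Row 2 has 11 + 0 + 23 + 25 + 0 + 28 + 7 = 94; the blank must be 124 − 94 = 30.

x = 1, m = -1, n = 61, p = 7, d = 30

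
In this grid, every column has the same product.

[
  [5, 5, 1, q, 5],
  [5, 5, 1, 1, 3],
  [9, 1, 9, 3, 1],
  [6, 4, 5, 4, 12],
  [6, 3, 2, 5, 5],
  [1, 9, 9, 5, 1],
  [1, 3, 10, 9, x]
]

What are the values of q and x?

Columns 2 and 3 each multiply to 8100, so every column has product 8100.
Column 4: 1×3×4×5×5×9 = 2700, so the missing entry is 8100 ÷ 2700 = 3.
Column 5: 5×3×1×12×5×1 = 900, so the missing entry is 8100 ÷ 900 = 9.

q = 3, x = 9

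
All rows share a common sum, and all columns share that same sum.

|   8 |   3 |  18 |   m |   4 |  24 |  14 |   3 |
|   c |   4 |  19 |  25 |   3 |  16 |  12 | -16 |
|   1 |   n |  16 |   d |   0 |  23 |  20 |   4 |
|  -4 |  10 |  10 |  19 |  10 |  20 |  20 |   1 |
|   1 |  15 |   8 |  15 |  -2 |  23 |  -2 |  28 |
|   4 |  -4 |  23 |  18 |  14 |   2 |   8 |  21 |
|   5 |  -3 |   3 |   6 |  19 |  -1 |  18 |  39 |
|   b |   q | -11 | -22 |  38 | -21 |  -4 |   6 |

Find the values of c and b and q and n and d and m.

c = 23, b = 48, q = 52, n = 9, d = 13, m = 12

Rows 4 and 5 both sum to 86, so that's the common total.
Row 1: 8 + 3 + 18 + 4 + 24 + 14 + 3 = 74, so its missing entry is 86 − 74 = 12.
Column 4: 12 + 25 + 19 + 15 + 18 + 6 − 22 = 73, so its missing entry is 86 − 73 = 13.
Row 3: 1 + 16 + 13 + 0 + 23 + 20 + 4 = 77, so its missing entry is 86 − 77 = 9.
Column 2: 3 + 4 + 9 + 10 + 15 − 4 − 3 = 34, so its missing entry is 86 − 34 = 52.
Row 8: 52 − 11 − 22 + 38 − 21 − 4 + 6 = 38, so its missing entry is 86 − 38 = 48.
Row 2: 4 + 19 + 25 + 3 + 16 + 12 − 16 = 63, so its missing entry is 86 − 63 = 23.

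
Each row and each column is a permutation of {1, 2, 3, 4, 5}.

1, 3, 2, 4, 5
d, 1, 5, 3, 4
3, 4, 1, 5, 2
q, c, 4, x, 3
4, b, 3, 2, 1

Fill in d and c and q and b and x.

d = 2, c = 2, q = 5, b = 5, x = 1

At (row 4, col 4): column 4 already has {2, 3, 4, 5}, so the value is 1.
For row 2, column 1: row 2 already has {1, 3, 4, 5}; that leaves 2.
At (row 4, col 1): column 1 already has {1, 2, 3, 4}, so the value is 5.
Cell (4,2): row 4 already has {1, 3, 4, 5} → 2.
At (row 5, col 2): row 5 already has {1, 2, 3, 4}, so the value is 5.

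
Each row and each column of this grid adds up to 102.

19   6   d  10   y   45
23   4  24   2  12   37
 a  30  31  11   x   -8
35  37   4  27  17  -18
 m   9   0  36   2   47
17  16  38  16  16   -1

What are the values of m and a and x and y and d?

Row 5: 9 + 0 + 36 + 2 + 47 = 94, so its missing entry is 102 − 94 = 8.
Column 1: 19 + 23 + 35 + 8 + 17 = 102, so its missing entry is 102 − 102 = 0.
Row 3: 0 + 30 + 31 + 11 − 8 = 64, so its missing entry is 102 − 64 = 38.
Column 5: 12 + 38 + 17 + 2 + 16 = 85, so its missing entry is 102 − 85 = 17.
Row 1: 19 + 6 + 10 + 17 + 45 = 97, so its missing entry is 102 − 97 = 5.

m = 8, a = 0, x = 38, y = 17, d = 5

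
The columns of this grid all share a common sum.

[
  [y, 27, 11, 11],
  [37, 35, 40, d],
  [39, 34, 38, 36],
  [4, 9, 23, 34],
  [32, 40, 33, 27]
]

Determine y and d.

y = 33, d = 37

The complete columns each total 145.
Column 1 is missing 145 − 112 = 33 (since 37 + 39 + 4 + 32 = 112).
Column 4 is missing 145 − 108 = 37 (since 11 + 36 + 34 + 27 = 108).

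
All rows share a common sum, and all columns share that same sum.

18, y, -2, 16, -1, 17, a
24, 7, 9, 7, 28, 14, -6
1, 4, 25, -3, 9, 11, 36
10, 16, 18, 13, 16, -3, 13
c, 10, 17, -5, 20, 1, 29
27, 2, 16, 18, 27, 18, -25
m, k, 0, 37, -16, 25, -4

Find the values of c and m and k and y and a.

c = 11, m = -8, k = 49, y = -5, a = 40

Rows 2 and 3 both sum to 83, so that's the common total.
Row 5 has 10 + 17 − 5 + 20 + 1 + 29 = 72; the blank must be 83 − 72 = 11.
Column 7 has -6 + 36 + 13 + 29 − 25 − 4 = 43; the blank must be 83 − 43 = 40.
Row 1 has 18 − 2 + 16 − 1 + 17 + 40 = 88; the blank must be 83 − 88 = -5.
Column 2 has -5 + 7 + 4 + 16 + 10 + 2 = 34; the blank must be 83 − 34 = 49.
Row 7 has 49 + 0 + 37 − 16 + 25 − 4 = 91; the blank must be 83 − 91 = -8.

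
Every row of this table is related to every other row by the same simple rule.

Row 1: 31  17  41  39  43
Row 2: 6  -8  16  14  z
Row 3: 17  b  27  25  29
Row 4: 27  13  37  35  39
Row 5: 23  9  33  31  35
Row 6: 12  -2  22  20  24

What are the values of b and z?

The difference between any two rows is the same in every column — this is an addition table with the headers hidden.
Row 3 minus row 1 is 27 − 41 = -14, so its entry in column 2 is 17 + (-14) = 3.
Row 2 minus row 1 is 16 − 41 = -25, so its entry in column 5 is 43 + (-25) = 18.

b = 3, z = 18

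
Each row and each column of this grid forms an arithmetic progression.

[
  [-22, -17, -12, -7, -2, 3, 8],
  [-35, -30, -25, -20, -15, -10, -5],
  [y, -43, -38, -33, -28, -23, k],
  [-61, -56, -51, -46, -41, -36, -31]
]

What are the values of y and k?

Along each row the entries change by 5 per step; down each column they change by -13.
Row 3: from -43 at column 2, stepping by 5 to column 1 gives -48.
Row 3: from -43 at column 2, stepping by 5 to column 7 gives -18.

y = -48, k = -18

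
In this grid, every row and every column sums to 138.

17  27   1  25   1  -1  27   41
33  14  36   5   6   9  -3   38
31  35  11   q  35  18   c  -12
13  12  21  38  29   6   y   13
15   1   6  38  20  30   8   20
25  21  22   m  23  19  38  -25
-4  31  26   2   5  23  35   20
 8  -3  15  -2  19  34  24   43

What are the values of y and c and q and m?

Row 6: 25 + 21 + 22 + 23 + 19 + 38 − 25 = 123, so its missing entry is 138 − 123 = 15.
Column 4: 25 + 5 + 38 + 38 + 15 + 2 − 2 = 121, so its missing entry is 138 − 121 = 17.
Row 3: 31 + 35 + 11 + 17 + 35 + 18 − 12 = 135, so its missing entry is 138 − 135 = 3.
Row 4: 13 + 12 + 21 + 38 + 29 + 6 + 13 = 132, so its missing entry is 138 − 132 = 6.

y = 6, c = 3, q = 17, m = 15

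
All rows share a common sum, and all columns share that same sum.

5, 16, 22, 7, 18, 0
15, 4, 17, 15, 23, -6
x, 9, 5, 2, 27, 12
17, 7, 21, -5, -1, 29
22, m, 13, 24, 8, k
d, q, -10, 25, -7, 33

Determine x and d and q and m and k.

x = 13, d = -4, q = 31, m = 1, k = 0

Rows 1 and 2 both sum to 68, so that's the common total.
Row 3 has 9 + 5 + 2 + 27 + 12 = 55; the blank must be 68 − 55 = 13.
Column 6 has 0 − 6 + 12 + 29 + 33 = 68; the blank must be 68 − 68 = 0.
Column 1 has 5 + 15 + 13 + 17 + 22 = 72; the blank must be 68 − 72 = -4.
Row 6 has -4 − 10 + 25 − 7 + 33 = 37; the blank must be 68 − 37 = 31.
Row 5 has 22 + 13 + 24 + 8 + 0 = 67; the blank must be 68 − 67 = 1.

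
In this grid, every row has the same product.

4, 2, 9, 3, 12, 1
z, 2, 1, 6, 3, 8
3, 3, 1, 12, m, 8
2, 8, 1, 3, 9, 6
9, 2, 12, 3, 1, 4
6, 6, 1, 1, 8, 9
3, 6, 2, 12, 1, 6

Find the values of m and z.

m = 3, z = 9

Rows 1 and 6 each multiply to 2592, so every row has product 2592.
Row 3: 3×3×1×12×8 = 864, so the missing entry is 2592 ÷ 864 = 3.
Row 2: 2×1×6×3×8 = 288, so the missing entry is 2592 ÷ 288 = 9.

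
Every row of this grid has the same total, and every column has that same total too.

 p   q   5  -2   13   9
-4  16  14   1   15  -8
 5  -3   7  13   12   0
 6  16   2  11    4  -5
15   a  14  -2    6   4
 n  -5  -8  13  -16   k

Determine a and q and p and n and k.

a = -3, q = 13, p = -4, n = 16, k = 34

Rows 2 and 3 both sum to 34, so that's the common total.
Column 6 has 9 − 8 + 0 − 5 + 4 = 0; the blank must be 34 − 0 = 34.
Row 6 has -5 − 8 + 13 − 16 + 34 = 18; the blank must be 34 − 18 = 16.
Column 1 has -4 + 5 + 6 + 15 + 16 = 38; the blank must be 34 − 38 = -4.
Row 1 has -4 + 5 − 2 + 13 + 9 = 21; the blank must be 34 − 21 = 13.
Row 5 has 15 + 14 − 2 + 6 + 4 = 37; the blank must be 34 − 37 = -3.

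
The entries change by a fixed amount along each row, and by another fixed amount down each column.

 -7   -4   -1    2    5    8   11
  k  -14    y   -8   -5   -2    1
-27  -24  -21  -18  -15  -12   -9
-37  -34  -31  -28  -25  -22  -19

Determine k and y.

k = -17, y = -11

Along each row the entries change by 3 per step; down each column they change by -10.
Row 2: from -14 at column 2, stepping by 3 to column 1 gives -17.
Row 2: from -14 at column 2, stepping by 3 to column 3 gives -11.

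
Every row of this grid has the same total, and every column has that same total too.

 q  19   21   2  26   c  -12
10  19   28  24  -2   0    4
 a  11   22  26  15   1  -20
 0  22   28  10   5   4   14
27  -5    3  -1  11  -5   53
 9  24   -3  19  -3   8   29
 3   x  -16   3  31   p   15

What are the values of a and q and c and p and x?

a = 28, q = 6, c = 21, p = 54, x = -7

Rows 2 and 4 both sum to 83, so that's the common total.
Column 2: 19 + 19 + 11 + 22 − 5 + 24 = 90, so its missing entry is 83 − 90 = -7.
Row 7: 3 − 7 − 16 + 3 + 31 + 15 = 29, so its missing entry is 83 − 29 = 54.
Row 3: 11 + 22 + 26 + 15 + 1 − 20 = 55, so its missing entry is 83 − 55 = 28.
Column 1: 10 + 28 + 0 + 27 + 9 + 3 = 77, so its missing entry is 83 − 77 = 6.
Row 1: 6 + 19 + 21 + 2 + 26 − 12 = 62, so its missing entry is 83 − 62 = 21.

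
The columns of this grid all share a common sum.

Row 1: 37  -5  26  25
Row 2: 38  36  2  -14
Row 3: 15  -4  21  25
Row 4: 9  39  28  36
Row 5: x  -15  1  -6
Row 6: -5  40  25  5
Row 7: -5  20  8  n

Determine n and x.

Columns 2 and 3 both add up to 111, so every column sums to 111.
Column 4: 25 − 14 + 25 + 36 − 6 + 5 = 71, so the missing entry is 111 − 71 = 40.
Column 1: 37 + 38 + 15 + 9 − 5 − 5 = 89, so the missing entry is 111 − 89 = 22.

n = 40, x = 22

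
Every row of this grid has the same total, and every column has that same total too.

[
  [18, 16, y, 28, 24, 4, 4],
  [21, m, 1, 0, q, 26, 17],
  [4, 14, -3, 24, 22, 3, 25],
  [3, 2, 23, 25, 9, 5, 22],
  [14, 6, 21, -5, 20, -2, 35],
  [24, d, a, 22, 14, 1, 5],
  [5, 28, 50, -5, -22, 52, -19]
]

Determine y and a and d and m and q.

Rows 3 and 4 both sum to 89, so that's the common total.
Column 5 has 24 + 22 + 9 + 20 + 14 − 22 = 67; the blank must be 89 − 67 = 22.
Row 2 has 21 + 1 + 0 + 22 + 26 + 17 = 87; the blank must be 89 − 87 = 2.
Column 2 has 16 + 2 + 14 + 2 + 6 + 28 = 68; the blank must be 89 − 68 = 21.
Row 1 has 18 + 16 + 28 + 24 + 4 + 4 = 94; the blank must be 89 − 94 = -5.
Row 6 has 24 + 21 + 22 + 14 + 1 + 5 = 87; the blank must be 89 − 87 = 2.

y = -5, a = 2, d = 21, m = 2, q = 22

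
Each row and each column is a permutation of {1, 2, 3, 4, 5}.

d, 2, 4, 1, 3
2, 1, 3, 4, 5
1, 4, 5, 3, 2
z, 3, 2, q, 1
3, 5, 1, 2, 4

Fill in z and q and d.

z = 4, q = 5, d = 5

For row 4, column 4: column 4 already has {1, 2, 3, 4}; that leaves 5.
For row 4, column 1: row 4 already has {1, 2, 3, 5}; that leaves 4.
At (row 1, col 1): row 1 already has {1, 2, 3, 4}, so the value is 5.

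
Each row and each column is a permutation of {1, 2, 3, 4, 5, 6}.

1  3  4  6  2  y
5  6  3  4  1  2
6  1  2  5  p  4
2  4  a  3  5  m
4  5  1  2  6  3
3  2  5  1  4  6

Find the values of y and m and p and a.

y = 5, m = 1, p = 3, a = 6

For row 3, column 5: row 3 already has {1, 2, 4, 5, 6}; that leaves 3.
Cell (4,3): column 3 already has {1, 2, 3, 4, 5} → 6.
At (row 4, col 6): row 4 already has {2, 3, 4, 5, 6}, so the value is 1.
For row 1, column 6: row 1 already has {1, 2, 3, 4, 6}; that leaves 5.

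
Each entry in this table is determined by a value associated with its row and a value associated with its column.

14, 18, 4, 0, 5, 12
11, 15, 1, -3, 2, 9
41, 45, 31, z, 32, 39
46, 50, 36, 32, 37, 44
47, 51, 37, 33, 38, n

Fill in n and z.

n = 45, z = 27

The difference between any two rows is the same in every column — this is an addition table with the headers hidden.
Row 5 minus row 1 is 38 − 5 = 33, so its entry in column 6 is 12 + 33 = 45.
Row 3 minus row 1 is 32 − 5 = 27, so its entry in column 4 is 0 + 27 = 27.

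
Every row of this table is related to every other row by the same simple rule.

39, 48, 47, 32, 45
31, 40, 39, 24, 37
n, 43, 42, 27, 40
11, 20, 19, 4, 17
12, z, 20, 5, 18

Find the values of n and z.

n = 34, z = 21

The difference between any two rows is the same in every column — this is an addition table with the headers hidden.
Row 3 minus row 1 is 27 − 32 = -5, so its entry in column 1 is 39 + (-5) = 34.
Row 5 minus row 1 is 5 − 32 = -27, so its entry in column 2 is 48 + (-27) = 21.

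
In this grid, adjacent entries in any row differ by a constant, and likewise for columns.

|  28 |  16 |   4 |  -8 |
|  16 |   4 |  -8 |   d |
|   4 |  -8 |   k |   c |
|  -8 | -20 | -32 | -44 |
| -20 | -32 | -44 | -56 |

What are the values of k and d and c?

k = -20, d = -20, c = -32

Along each row the entries change by -12 per step; down each column they change by -12.
Row 3: from 4 at column 1, stepping by -12 to column 3 gives -20.
Row 2: from 16 at column 1, stepping by -12 to column 4 gives -20.
Row 3: from 4 at column 1, stepping by -12 to column 4 gives -32.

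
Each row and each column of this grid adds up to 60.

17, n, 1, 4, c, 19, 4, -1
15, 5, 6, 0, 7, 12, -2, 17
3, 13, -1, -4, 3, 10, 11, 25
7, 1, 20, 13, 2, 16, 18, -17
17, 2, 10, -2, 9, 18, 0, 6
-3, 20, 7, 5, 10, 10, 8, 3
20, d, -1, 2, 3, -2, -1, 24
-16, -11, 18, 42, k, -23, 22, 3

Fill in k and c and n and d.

The known cells in row 8 total 35, leaving 60 − 35 = 25 for the blank.
The known cells in column 5 total 59, leaving 60 − 59 = 1 for the blank.
The known cells in row 1 total 45, leaving 60 − 45 = 15 for the blank.
The known cells in row 7 total 45, leaving 60 − 45 = 15 for the blank.

k = 25, c = 1, n = 15, d = 15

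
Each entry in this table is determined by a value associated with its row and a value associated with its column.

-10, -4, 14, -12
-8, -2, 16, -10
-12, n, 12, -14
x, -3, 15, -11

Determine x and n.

x = -9, n = -6

The difference between any two rows is the same in every column — this is an addition table with the headers hidden.
Row 4 minus row 1 is 15 − 14 = 1, so its entry in column 1 is -10 + 1 = -9.
Row 3 minus row 1 is 12 − 14 = -2, so its entry in column 2 is -4 + (-2) = -6.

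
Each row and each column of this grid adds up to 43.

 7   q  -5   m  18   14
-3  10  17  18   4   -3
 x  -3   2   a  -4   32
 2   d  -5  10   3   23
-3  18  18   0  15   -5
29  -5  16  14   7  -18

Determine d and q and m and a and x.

d = 10, q = 13, m = -4, a = 5, x = 11

Row 4 has 2 − 5 + 10 + 3 + 23 = 33; the blank must be 43 − 33 = 10.
Column 2 has 10 − 3 + 10 + 18 − 5 = 30; the blank must be 43 − 30 = 13.
Row 1 has 7 + 13 − 5 + 18 + 14 = 47; the blank must be 43 − 47 = -4.
Column 1 has 7 − 3 + 2 − 3 + 29 = 32; the blank must be 43 − 32 = 11.
Row 3 has 11 − 3 + 2 − 4 + 32 = 38; the blank must be 43 − 38 = 5.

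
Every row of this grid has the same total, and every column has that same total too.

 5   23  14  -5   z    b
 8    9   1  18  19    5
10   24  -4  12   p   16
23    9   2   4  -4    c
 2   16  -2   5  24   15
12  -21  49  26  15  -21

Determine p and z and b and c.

Rows 2 and 5 both sum to 60, so that's the common total.
The known cells in row 3 total 58, leaving 60 − 58 = 2 for the blank.
The known cells in column 5 total 56, leaving 60 − 56 = 4 for the blank.
The known cells in row 4 total 34, leaving 60 − 34 = 26 for the blank.
The known cells in row 1 total 41, leaving 60 − 41 = 19 for the blank.

p = 2, z = 4, b = 19, c = 26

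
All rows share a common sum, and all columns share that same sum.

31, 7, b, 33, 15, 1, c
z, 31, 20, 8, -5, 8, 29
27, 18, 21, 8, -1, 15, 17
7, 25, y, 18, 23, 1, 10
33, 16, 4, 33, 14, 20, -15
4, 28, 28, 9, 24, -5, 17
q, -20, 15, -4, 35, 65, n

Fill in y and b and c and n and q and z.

y = 21, b = -4, c = 22, n = 25, q = -11, z = 14

Rows 3 and 5 both sum to 105, so that's the common total.
Row 2: 31 + 20 + 8 − 5 + 8 + 29 = 91, so its missing entry is 105 − 91 = 14.
Column 1: 31 + 14 + 27 + 7 + 33 + 4 = 116, so its missing entry is 105 − 116 = -11.
Row 7: -11 − 20 + 15 − 4 + 35 + 65 = 80, so its missing entry is 105 − 80 = 25.
Column 7: 29 + 17 + 10 − 15 + 17 + 25 = 83, so its missing entry is 105 − 83 = 22.
Row 1: 31 + 7 + 33 + 15 + 1 + 22 = 109, so its missing entry is 105 − 109 = -4.
Row 4: 7 + 25 + 18 + 23 + 1 + 10 = 84, so its missing entry is 105 − 84 = 21.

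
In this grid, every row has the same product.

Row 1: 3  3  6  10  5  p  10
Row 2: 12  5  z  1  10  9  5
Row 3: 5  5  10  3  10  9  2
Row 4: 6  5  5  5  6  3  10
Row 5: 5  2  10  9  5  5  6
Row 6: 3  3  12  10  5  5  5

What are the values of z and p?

Rows 3 and 4 each multiply to 135000, so every row has product 135000.
Row 2: 12×5×1×10×9×5 = 27000, so the missing entry is 135000 ÷ 27000 = 5.
Row 1: 3×3×6×10×5×10 = 27000, so the missing entry is 135000 ÷ 27000 = 5.

z = 5, p = 5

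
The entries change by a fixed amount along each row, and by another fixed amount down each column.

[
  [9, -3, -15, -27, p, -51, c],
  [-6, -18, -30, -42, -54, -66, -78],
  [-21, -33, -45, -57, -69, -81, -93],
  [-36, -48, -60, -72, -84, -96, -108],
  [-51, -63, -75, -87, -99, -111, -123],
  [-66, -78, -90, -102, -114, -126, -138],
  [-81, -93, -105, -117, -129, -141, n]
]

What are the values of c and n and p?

Along each row the entries change by -12 per step; down each column they change by -15.
Row 1: from 9 at column 1, stepping by -12 to column 7 gives -63.
Row 7: from -81 at column 1, stepping by -12 to column 7 gives -153.
Row 1: from 9 at column 1, stepping by -12 to column 5 gives -39.

c = -63, n = -153, p = -39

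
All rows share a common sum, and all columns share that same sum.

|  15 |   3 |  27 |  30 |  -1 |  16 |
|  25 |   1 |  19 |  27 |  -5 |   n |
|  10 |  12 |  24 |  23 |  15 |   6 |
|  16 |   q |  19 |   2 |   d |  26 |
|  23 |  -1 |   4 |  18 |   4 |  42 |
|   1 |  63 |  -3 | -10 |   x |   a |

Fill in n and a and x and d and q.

n = 23, a = -23, x = 62, d = 15, q = 12

Rows 1 and 3 both sum to 90, so that's the common total.
The known cells in row 2 total 67, leaving 90 − 67 = 23 for the blank.
The known cells in column 6 total 113, leaving 90 − 113 = -23 for the blank.
The known cells in column 2 total 78, leaving 90 − 78 = 12 for the blank.
The known cells in row 4 total 75, leaving 90 − 75 = 15 for the blank.
The known cells in row 6 total 28, leaving 90 − 28 = 62 for the blank.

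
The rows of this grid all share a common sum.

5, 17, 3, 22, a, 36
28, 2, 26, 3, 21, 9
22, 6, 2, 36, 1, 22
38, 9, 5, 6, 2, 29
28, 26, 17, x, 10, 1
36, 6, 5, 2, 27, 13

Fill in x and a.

Rows 2 and 3 both add up to 89, so every row sums to 89.
Row 5: 28 + 26 + 17 + 10 + 1 = 82, so the missing entry is 89 − 82 = 7.
Row 1: 5 + 17 + 3 + 22 + 36 = 83, so the missing entry is 89 − 83 = 6.

x = 7, a = 6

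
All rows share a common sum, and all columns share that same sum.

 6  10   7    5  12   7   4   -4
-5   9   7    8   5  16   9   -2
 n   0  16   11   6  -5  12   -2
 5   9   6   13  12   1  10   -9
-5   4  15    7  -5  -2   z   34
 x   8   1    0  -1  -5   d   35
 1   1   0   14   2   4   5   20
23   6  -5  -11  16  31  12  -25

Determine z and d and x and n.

Rows 1 and 2 both sum to 47, so that's the common total.
Row 3: 0 + 16 + 11 + 6 − 5 + 12 − 2 = 38, so its missing entry is 47 − 38 = 9.
Row 5: -5 + 4 + 15 + 7 − 5 − 2 + 34 = 48, so its missing entry is 47 − 48 = -1.
Column 1: 6 − 5 + 9 + 5 − 5 + 1 + 23 = 34, so its missing entry is 47 − 34 = 13.
Row 6: 13 + 8 + 1 + 0 − 1 − 5 + 35 = 51, so its missing entry is 47 − 51 = -4.

z = -1, d = -4, x = 13, n = 9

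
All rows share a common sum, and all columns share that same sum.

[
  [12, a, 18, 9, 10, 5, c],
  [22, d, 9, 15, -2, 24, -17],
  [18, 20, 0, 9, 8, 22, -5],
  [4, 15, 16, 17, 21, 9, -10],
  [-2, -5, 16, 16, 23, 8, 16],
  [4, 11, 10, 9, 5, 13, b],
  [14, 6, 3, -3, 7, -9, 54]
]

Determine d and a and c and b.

d = 21, a = 4, c = 14, b = 20

Rows 3 and 4 both sum to 72, so that's the common total.
Row 2 has 22 + 9 + 15 − 2 + 24 − 17 = 51; the blank must be 72 − 51 = 21.
Column 2 has 21 + 20 + 15 − 5 + 11 + 6 = 68; the blank must be 72 − 68 = 4.
Row 6 has 4 + 11 + 10 + 9 + 5 + 13 = 52; the blank must be 72 − 52 = 20.
Row 1 has 12 + 4 + 18 + 9 + 10 + 5 = 58; the blank must be 72 − 58 = 14.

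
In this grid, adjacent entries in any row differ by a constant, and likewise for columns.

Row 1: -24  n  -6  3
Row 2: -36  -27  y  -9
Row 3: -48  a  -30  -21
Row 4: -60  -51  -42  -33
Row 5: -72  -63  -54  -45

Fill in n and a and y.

Along each row the entries change by 9 per step; down each column they change by -12.
Row 1: from -24 at column 1, stepping by 9 to column 2 gives -15.
Row 3: from -48 at column 1, stepping by 9 to column 2 gives -39.
Row 2: from -36 at column 1, stepping by 9 to column 3 gives -18.

n = -15, a = -39, y = -18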